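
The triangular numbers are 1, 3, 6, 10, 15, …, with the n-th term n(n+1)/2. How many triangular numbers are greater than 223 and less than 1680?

37

The n-th triangular number is n(n+1)/2.
Smallest index with value > 223: n = 21 (giving 231).
Largest index with value < 1680: n = 57 (giving 1653).
Indices 21 through 57: 37 terms.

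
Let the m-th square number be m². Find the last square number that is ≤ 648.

625

Solve n² ≤ 648 for integer n.
n = 25 gives 625 ≤ 648, while n = 26 gives 676 > 648; so the answer is 625.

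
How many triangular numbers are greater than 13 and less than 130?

11

The n-th triangular number is n(n+1)/2.
Smallest index with value > 13: n = 5 (giving 15).
Largest index with value < 130: n = 15 (giving 120).
Indices 5 through 15: 11 terms.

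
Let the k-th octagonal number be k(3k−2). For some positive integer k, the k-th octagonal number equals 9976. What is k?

58

Set n(3n−2) = 9976, giving 3n² − 2n − 9976 = 0.
So n = (2 + 346) / 6 = 348/6 = 58.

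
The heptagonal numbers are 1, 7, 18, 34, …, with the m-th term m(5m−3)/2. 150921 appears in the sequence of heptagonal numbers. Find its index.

Set n(5n−3)/2 = 150921, giving 5n² − 3n − 301842 = 0.
So n = (3 + 2457) / 10 = 2460/10 = 246.
Check: 246·(5·246 − 3)/2 = 150921. ✓

246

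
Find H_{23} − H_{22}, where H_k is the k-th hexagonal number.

89

Consecutive hexagonal numbers differ by 4n − 3: here 4·23 − 3 = 89.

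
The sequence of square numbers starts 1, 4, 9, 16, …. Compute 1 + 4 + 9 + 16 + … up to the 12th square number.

650

Σ_{i=1}^{12} i² = 12·13·25/6 = 650.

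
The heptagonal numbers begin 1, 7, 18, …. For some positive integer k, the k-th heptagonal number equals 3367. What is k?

37

Set n(5n−3)/2 = 3367, giving 5n² − 3n − 6734 = 0.
The discriminant is 9 + 40·3367 = 134689, and √134689 = 367.
So n = (3 + 367) / 10 = 370/10 = 37.
Check: 37·(5·37 − 3)/2 = 3367. ✓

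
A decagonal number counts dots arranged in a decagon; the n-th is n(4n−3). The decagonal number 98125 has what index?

157

Set n(4n−3) = 98125, giving 4n² − 3n − 98125 = 0.
The discriminant is 9 + 16·98125 = 1570009, and √1570009 = 1253.
So n = (3 + 1253) / 8 = 1256/8 = 157.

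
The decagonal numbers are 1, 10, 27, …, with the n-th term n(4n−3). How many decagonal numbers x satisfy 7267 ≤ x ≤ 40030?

58

The n-th decagonal number is n(4n−3).
Smallest index with value ≥ 7267: n = 43 (giving 7267).
Largest index with value ≤ 40030: n = 100 (giving 39700).
Indices 43 through 100: 58 terms.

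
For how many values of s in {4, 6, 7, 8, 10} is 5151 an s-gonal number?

1

s = 4: P(4, 71) = 5041 and P(4, 72) = 5184; 5151 is not s-gonal.
s = 6: P(6, 51) = 5151. ✓
s = 7: P(7, 45) = 4995 and P(7, 46) = 5221; 5151 is not s-gonal.
s = 8: P(8, 41) = 4961 and P(8, 42) = 5208; 5151 is not s-gonal.
s = 10: P(10, 36) = 5076 and P(10, 37) = 5365; 5151 is not s-gonal.
Hits: s ∈ {6} → 1.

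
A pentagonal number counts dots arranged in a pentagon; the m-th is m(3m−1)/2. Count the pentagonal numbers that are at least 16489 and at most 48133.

The n-th pentagonal number is n(3n−1)/2.
Smallest index with value ≥ 16489: n = 106 (giving 16801).
Largest index with value ≤ 48133: n = 179 (giving 47972).
Indices 106 through 179: 74 terms.

74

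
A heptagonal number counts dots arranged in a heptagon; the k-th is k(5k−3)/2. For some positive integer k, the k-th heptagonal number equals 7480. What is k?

55

Set n(5n−3)/2 = 7480, giving 5n² − 3n − 14960 = 0.
So n = (3 + 547) / 10 = 550/10 = 55.
Check: 55·(5·55 − 3)/2 = 7480. ✓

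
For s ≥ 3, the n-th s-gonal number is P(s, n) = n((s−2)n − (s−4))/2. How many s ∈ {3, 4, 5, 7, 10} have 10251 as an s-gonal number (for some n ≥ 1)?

1

s = 3: P(3, 142) = 10153 and P(3, 143) = 10296; 10251 is not s-gonal.
s = 4: P(4, 101) = 10201 and P(4, 102) = 10404; 10251 is not s-gonal.
s = 5: P(5, 82) = 10045 and P(5, 83) = 10292; 10251 is not s-gonal.
s = 7: P(7, 64) = 10144 and P(7, 65) = 10465; 10251 is not s-gonal.
s = 10: P(10, 51) = 10251. ✓
Hits: s ∈ {10} → 1.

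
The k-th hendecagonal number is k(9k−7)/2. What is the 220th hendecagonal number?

217030

The 220th hendecagonal number is n(9n−7)/2 with n = 220.
220·(9·220 − 7)/2 = 220·1973/2 = 217030.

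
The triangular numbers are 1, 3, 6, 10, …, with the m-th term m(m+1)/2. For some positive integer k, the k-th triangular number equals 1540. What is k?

55

Set n(n+1)/2 = 1540, giving n² + n − 3080 = 0.
So n = (-1 + 111) / 2 = 110/2 = 55.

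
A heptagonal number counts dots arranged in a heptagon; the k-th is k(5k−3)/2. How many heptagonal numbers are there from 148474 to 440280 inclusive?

The n-th heptagonal number is n(5n−3)/2.
Smallest index with value ≥ 148474: n = 244 (giving 148474).
Largest index with value ≤ 440280: n = 419 (giving 438274).
Indices 244 through 419: 176 terms.

176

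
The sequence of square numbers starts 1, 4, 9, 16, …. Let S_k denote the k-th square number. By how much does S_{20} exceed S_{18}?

76

20² = 400 and 18² = 324.
Difference: 400 − 324 = 76.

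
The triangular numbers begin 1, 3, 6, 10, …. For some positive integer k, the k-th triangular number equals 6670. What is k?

Set n(n+1)/2 = 6670, giving n² + n − 13340 = 0.
So n = (-1 + 231) / 2 = 230/2 = 115.
Check: 115·116/2 = 6670. ✓

115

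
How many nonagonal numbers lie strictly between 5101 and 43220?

The n-th nonagonal number is n(7n−5)/2.
Smallest index with value > 5101: n = 39 (giving 5226).
Largest index with value < 43220: n = 111 (giving 42846).
Indices 39 through 111: 73 terms.

73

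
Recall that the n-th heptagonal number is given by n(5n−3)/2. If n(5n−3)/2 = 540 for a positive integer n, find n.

Set n(5n−3)/2 = 540, giving 5n² − 3n − 1080 = 0.
The discriminant is 9 + 40·540 = 21609, and √21609 = 147.
So n = (3 + 147) / 10 = 150/10 = 15.

15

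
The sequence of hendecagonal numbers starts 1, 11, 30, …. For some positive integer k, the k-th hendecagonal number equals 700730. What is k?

Set n(9n−7)/2 = 700730, giving 9n² − 7n − 1401460 = 0.
So n = (7 + 7103) / 18 = 7110/18 = 395.

395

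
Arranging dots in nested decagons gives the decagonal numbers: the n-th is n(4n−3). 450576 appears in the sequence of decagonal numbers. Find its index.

336

Set n(4n−3) = 450576, giving 4n² − 3n − 450576 = 0.
The discriminant is 9 + 16·450576 = 7209225, and √7209225 = 2685.
So n = (3 + 2685) / 8 = 2688/8 = 336.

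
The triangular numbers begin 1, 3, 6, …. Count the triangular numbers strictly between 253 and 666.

13

The n-th triangular number is n(n+1)/2.
Smallest index with value > 253: n = 23 (giving 276).
Largest index with value < 666: n = 35 (giving 630).
Indices 23 through 35: 13 terms.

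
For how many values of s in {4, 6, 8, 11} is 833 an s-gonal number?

2

s = 4: P(4, 28) = 784 and P(4, 29) = 841; 833 is not s-gonal.
s = 6: P(6, 20) = 780 and P(6, 21) = 861; 833 is not s-gonal.
s = 8: P(8, 17) = 833. ✓
s = 11: P(11, 14) = 833. ✓
Hits: s ∈ {8, 11} → 2.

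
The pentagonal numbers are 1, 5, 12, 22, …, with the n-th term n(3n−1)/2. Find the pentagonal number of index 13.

247

The 13th pentagonal number is n(3n−1)/2 with n = 13.
13·(3·13 − 1)/2 = 13·38/2 = 13·19 = 247.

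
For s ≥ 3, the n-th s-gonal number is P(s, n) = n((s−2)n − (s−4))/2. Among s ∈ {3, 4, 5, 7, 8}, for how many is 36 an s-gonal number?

s = 3: P(3, 8) = 36. ✓
s = 4: P(4, 6) = 36. ✓
s = 5: P(5, 5) = 35 and P(5, 6) = 51; 36 is not s-gonal.
s = 7: P(7, 4) = 34 and P(7, 5) = 55; 36 is not s-gonal.
s = 8: P(8, 3) = 21 and P(8, 4) = 40; 36 is not s-gonal.
Hits: s ∈ {3, 4} → 2.

2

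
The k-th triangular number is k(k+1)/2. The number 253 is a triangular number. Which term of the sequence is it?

Set n(n+1)/2 = 253, giving n² + n − 506 = 0.
So n = (-1 + 45) / 2 = 44/2 = 22.

22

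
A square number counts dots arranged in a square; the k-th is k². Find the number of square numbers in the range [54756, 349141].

The n-th square number is n².
Smallest index with value ≥ 54756: n = 234 (giving 54756).
Largest index with value ≤ 349141: n = 590 (giving 348100).
Indices 234 through 590: 357 terms.

357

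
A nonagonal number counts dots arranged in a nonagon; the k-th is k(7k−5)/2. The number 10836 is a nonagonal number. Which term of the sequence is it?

56

Set n(7n−5)/2 = 10836, giving 7n² − 5n − 21672 = 0.
The discriminant is 25 + 56·10836 = 606841, and √606841 = 779.
So n = (5 + 779) / 14 = 784/14 = 56.
Check: 56·(7·56 − 5)/2 = 10836. ✓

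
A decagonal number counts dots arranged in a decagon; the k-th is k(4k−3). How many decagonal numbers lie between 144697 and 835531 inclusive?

267

The n-th decagonal number is n(4n−3).
Smallest index with value ≥ 144697: n = 191 (giving 145351).
Largest index with value ≤ 835531: n = 457 (giving 834025).
Indices 191 through 457: 267 terms.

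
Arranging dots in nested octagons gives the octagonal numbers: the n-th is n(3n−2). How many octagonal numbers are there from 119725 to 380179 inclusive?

The n-th octagonal number is n(3n−2).
Smallest index with value ≥ 119725: n = 201 (giving 120801).
Largest index with value ≤ 380179: n = 356 (giving 379496).
Indices 201 through 356: 156 terms.

156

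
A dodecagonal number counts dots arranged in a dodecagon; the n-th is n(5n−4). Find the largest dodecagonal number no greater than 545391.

Solve n(5n−4) ≤ 545391 for integer n.
n = 330 gives 543180 ≤ 545391, while n = 331 gives 546481 > 545391; so the answer is 543180.

543180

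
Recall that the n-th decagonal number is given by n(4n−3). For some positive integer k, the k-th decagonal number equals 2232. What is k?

Set n(4n−3) = 2232, giving 4n² − 3n − 2232 = 0.
So n = (3 + 189) / 8 = 192/8 = 24.

24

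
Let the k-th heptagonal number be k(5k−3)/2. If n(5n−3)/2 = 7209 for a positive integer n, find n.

Set n(5n−3)/2 = 7209, giving 5n² − 3n − 14418 = 0.
The discriminant is 9 + 40·7209 = 288369, and √288369 = 537.
So n = (3 + 537) / 10 = 540/10 = 54.
Check: 54·(5·54 − 3)/2 = 7209. ✓

54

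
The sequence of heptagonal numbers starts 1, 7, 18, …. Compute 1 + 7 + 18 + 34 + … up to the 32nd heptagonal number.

27808

Σ i(5i−3)/2 = (5Σi² − 3Σi) / 2 over i = 1..32.
Σi = 528 and Σi² = 11440.
(5·11440 − 3·528) / 2 = 55616/2 = 27808.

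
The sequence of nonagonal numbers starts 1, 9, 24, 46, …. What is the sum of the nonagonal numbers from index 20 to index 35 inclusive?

Σ i(7i−5)/2 = (7Σi² − 5Σi) / 2 over i = 20..35.
Σi = 630 − 190 = 440 and Σi² = 14910 − 2470 = 12440.
(7·12440 − 5·440) / 2 = 84880/2 = 42440.

42440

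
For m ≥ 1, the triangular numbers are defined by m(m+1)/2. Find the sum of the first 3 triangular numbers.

Σ i(i+1)/2 = (Σi² + Σi) / 2 over i = 1..3.
Σi = 6 and Σi² = 14.
(1·14 + 1·6) / 2 = 20/2 = 10.

10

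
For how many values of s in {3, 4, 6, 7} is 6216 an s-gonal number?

s = 3: P(3, 111) = 6216. ✓
s = 4: P(4, 78) = 6084 and P(4, 79) = 6241; 6216 is not s-gonal.
s = 6: P(6, 56) = 6216. ✓
s = 7: P(7, 50) = 6175 and P(7, 51) = 6426; 6216 is not s-gonal.
Hits: s ∈ {3, 6} → 2.

2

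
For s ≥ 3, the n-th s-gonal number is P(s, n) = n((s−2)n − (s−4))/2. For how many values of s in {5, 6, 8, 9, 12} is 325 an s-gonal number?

s = 5: P(5, 14) = 287 and P(5, 15) = 330; 325 is not s-gonal.
s = 6: P(6, 13) = 325. ✓
s = 8: P(8, 10) = 280 and P(8, 11) = 341; 325 is not s-gonal.
s = 9: P(9, 10) = 325. ✓
s = 12: P(12, 8) = 288 and P(12, 9) = 369; 325 is not s-gonal.
Hits: s ∈ {6, 9} → 2.

2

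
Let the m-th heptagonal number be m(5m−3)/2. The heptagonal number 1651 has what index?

26

Set n(5n−3)/2 = 1651, giving 5n² − 3n − 3302 = 0.
The discriminant is 9 + 40·1651 = 66049, and √66049 = 257.
So n = (3 + 257) / 10 = 260/10 = 26.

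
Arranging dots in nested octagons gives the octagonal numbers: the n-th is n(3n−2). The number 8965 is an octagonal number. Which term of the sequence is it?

Set n(3n−2) = 8965, giving 3n² − 2n − 8965 = 0.
The discriminant is 4 + 12·8965 = 107584, and √107584 = 328.
So n = (2 + 328) / 6 = 330/6 = 55.
Check: 55·(3·55 − 2) = 8965. ✓

55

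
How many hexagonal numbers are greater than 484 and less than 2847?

The n-th hexagonal number is n(2n−1).
Smallest index with value > 484: n = 16 (giving 496).
Largest index with value < 2847: n = 37 (giving 2701).
Indices 16 through 37: 22 terms.

22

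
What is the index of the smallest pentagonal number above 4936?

58

Solve n(3n−1)/2 > 4936 for integer n.
The largest n with value ≤ 4936 is 57 (since 4845 ≤ 4936 < 5017), so the first above is n = 58, value 5017.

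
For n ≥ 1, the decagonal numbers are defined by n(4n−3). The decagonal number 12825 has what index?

57

Set n(4n−3) = 12825, giving 4n² − 3n − 12825 = 0.
The discriminant is 9 + 16·12825 = 205209, and √205209 = 453.
So n = (3 + 453) / 8 = 456/8 = 57.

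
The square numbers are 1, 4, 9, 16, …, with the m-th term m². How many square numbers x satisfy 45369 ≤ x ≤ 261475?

The n-th square number is n².
Smallest index with value ≥ 45369: n = 213 (giving 45369).
Largest index with value ≤ 261475: n = 511 (giving 261121).
Indices 213 through 511: 299 terms.

299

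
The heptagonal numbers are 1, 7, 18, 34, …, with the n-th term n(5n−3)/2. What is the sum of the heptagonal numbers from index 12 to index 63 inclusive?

Σ i(5i−3)/2 = (5Σi² − 3Σi) / 2 over i = 12..63.
Σi = 2016 − 66 = 1950 and Σi² = 85344 − 506 = 84838.
(5·84838 − 3·1950) / 2 = 418340/2 = 209170.

209170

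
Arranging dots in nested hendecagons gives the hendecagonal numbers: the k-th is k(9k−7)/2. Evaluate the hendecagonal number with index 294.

294·(9·294 − 7)/2 = 294·2639/2 = 387933.

387933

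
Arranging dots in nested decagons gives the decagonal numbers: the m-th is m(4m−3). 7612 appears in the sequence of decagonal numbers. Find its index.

44

Set n(4n−3) = 7612, giving 4n² − 3n − 7612 = 0.
The discriminant is 9 + 16·7612 = 121801, and √121801 = 349.
So n = (3 + 349) / 8 = 352/8 = 44.
Check: 44·(4·44 − 3) = 7612. ✓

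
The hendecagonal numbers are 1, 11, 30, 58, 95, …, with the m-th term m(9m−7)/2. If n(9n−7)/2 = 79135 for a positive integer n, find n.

Set n(9n−7)/2 = 79135, giving 9n² − 7n − 158270 = 0.
So n = (7 + 2387) / 18 = 2394/18 = 133.

133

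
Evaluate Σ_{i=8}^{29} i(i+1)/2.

Σ i(i+1)/2 = (Σi² + Σi) / 2 over i = 8..29.
Σi = 435 − 28 = 407 and Σi² = 8555 − 140 = 8415.
(1·8415 + 1·407) / 2 = 8822/2 = 4411.

4411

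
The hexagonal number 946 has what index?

Set n(2n−1) = 946, giving 2n² − n − 946 = 0.
The discriminant is 1 + 8·946 = 7569, and √7569 = 87.
So n = (1 + 87) / 4 = 88/4 = 22.

22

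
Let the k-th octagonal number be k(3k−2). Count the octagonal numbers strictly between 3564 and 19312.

46

The n-th octagonal number is n(3n−2).
Smallest index with value > 3564: n = 35 (giving 3605).
Largest index with value < 19312: n = 80 (giving 19040).
Indices 35 through 80: 46 terms.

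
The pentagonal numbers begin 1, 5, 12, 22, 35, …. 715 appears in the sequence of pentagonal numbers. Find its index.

Set n(3n−1)/2 = 715, giving 3n² − n − 1430 = 0.
So n = (1 + 131) / 6 = 132/6 = 22.

22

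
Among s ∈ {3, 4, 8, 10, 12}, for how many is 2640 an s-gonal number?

1

s = 3: P(3, 72) = 2628 and P(3, 73) = 2701; 2640 is not s-gonal.
s = 4: P(4, 51) = 2601 and P(4, 52) = 2704; 2640 is not s-gonal.
s = 8: P(8, 30) = 2640. ✓
s = 10: P(10, 26) = 2626 and P(10, 27) = 2835; 2640 is not s-gonal.
s = 12: P(12, 23) = 2553 and P(12, 24) = 2784; 2640 is not s-gonal.
Hits: s ∈ {8} → 1.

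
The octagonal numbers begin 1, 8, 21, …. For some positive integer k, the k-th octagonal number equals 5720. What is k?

Set n(3n−2) = 5720, giving 3n² − 2n − 5720 = 0.
The discriminant is 4 + 12·5720 = 68644, and √68644 = 262.
So n = (2 + 262) / 6 = 264/6 = 44.
Check: 44·(3·44 − 2) = 5720. ✓

44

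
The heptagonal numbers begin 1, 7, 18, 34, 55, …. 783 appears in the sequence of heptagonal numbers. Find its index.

Set n(5n−3)/2 = 783, giving 5n² − 3n − 1566 = 0.
The discriminant is 9 + 40·783 = 31329, and √31329 = 177.
So n = (3 + 177) / 10 = 180/10 = 18.

18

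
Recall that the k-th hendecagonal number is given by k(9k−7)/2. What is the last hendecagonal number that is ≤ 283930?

Solve n(9n−7)/2 ≤ 283930 for integer n.
n = 251 gives 282626 ≤ 283930, while n = 252 gives 284886 > 283930; so the answer is 282626.

282626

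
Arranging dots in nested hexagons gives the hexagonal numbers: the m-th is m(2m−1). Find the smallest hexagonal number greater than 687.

703

Solve n(2n−1) > 687 for integer n.
The largest n with value ≤ 687 is 18 (since 630 ≤ 687 < 703), so the first above is n = 19, value 703.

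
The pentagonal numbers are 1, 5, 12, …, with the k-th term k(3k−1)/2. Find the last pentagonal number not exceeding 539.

Solve n(3n−1)/2 ≤ 539 for integer n.
n = 19 gives 532 ≤ 539, while n = 20 gives 590 > 539; so the answer is 532.

532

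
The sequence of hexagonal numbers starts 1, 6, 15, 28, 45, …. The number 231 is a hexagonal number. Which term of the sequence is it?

11

Set n(2n−1) = 231, giving 2n² − n − 231 = 0.
So n = (1 + 43) / 4 = 44/4 = 11.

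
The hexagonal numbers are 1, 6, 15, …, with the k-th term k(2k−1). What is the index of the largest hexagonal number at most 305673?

Solve n(2n−1) ≤ 305673 for integer n.
n = 391 gives 305371 ≤ 305673, while n = 392 gives 306936 > 305673; so the answer is index 391.

391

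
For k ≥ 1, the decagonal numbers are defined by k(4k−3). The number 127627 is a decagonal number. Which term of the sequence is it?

Set n(4n−3) = 127627, giving 4n² − 3n − 127627 = 0.
So n = (3 + 1429) / 8 = 1432/8 = 179.

179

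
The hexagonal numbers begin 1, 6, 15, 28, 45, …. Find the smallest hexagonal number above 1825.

1891

Solve n(2n−1) > 1825 for integer n.
The largest n with value ≤ 1825 is 30 (since 1770 ≤ 1825 < 1891), so the first above is n = 31, value 1891.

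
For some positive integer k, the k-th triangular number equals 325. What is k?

25

Set n(n+1)/2 = 325, giving n² + n − 650 = 0.
So n = (-1 + 51) / 2 = 50/2 = 25.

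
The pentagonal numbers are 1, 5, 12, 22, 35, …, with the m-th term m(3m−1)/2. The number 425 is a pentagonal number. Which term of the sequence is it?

Set n(3n−1)/2 = 425, giving 3n² − n − 850 = 0.
The discriminant is 1 + 24·425 = 10201, and √10201 = 101.
So n = (1 + 101) / 6 = 102/6 = 17.
Check: 17·(3·17 − 1)/2 = 425. ✓

17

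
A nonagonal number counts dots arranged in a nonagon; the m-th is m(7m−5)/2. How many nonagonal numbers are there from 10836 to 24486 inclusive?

The n-th nonagonal number is n(7n−5)/2.
Smallest index with value ≥ 10836: n = 56 (giving 10836).
Largest index with value ≤ 24486: n = 84 (giving 24486).
Indices 56 through 84: 29 terms.

29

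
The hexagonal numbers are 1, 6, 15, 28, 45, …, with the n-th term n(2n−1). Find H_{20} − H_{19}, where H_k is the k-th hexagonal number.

Consecutive hexagonal numbers differ by 4n − 3: here 4·20 − 3 = 77.

77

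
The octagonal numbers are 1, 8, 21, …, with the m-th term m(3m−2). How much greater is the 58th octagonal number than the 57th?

Consecutive octagonal numbers differ by 6n − 5: here 6·58 − 5 = 343.

343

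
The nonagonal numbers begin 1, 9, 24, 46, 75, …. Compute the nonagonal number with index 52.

9334

The 52nd nonagonal number is n(7n−5)/2 with n = 52.
52·(7·52 − 5)/2 = 52·359/2 = 9334.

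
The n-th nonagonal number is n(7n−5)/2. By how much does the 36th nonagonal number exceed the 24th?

2490

36·(7·36 − 5)/2 = 4446 and 24·(7·24 − 5)/2 = 1956.
Difference: 4446 − 1956 = 2490.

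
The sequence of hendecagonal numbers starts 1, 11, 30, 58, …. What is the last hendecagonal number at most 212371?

211141

Solve n(9n−7)/2 ≤ 212371 for integer n.
n = 217 gives 211141 ≤ 212371, while n = 218 gives 213095 > 212371; so the answer is 211141.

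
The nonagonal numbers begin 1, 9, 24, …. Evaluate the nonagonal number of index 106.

106·(7·106 − 5)/2 = 106·737/2 = 39061.

39061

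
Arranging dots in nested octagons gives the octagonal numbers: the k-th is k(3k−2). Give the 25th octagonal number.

1825

25·(3·25 − 2) = 25·73 = 1825.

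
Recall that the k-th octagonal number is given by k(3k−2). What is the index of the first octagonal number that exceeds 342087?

Solve n(3n−2) > 342087 for integer n.
The largest n with value ≤ 342087 is 338 (since 342056 ≤ 342087 < 344085), so the first above is n = 339, value 344085.

339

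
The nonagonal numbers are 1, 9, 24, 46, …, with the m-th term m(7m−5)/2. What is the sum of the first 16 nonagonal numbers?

Σ i(7i−5)/2 = (7Σi² − 5Σi) / 2 over i = 1..16.
Σi = 136 and Σi² = 1496.
(7·1496 − 5·136) / 2 = 9792/2 = 4896.

4896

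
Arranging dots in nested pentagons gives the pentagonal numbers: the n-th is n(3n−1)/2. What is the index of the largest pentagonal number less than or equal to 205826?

370

Solve n(3n−1)/2 ≤ 205826 for integer n.
n = 370 gives 205165 ≤ 205826, while n = 371 gives 206276 > 205826; so the answer is index 370.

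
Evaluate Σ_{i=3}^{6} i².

86

Σ_{i=3}^{6} i² = 91 − 5 = 86.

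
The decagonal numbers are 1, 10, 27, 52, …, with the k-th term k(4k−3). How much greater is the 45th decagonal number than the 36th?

45·(4·45 − 3) = 7965 and 36·(4·36 − 3) = 5076.
Difference: 7965 − 5076 = 2889.

2889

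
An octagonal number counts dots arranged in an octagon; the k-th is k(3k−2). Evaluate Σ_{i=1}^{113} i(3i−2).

1449225

Σ i(3i−2) = 3Σi² − 2Σi over i = 1..113.
Σi = 6441 and Σi² = 487369.
3·487369 − 2·6441 = 1449225.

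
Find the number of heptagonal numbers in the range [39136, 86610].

61

The n-th heptagonal number is n(5n−3)/2.
Smallest index with value ≥ 39136: n = 126 (giving 39501).
Largest index with value ≤ 86610: n = 186 (giving 86211).
Indices 126 through 186: 61 terms.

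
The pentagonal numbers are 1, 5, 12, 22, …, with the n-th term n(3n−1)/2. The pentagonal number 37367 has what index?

158

Set n(3n−1)/2 = 37367, giving 3n² − n − 74734 = 0.
So n = (1 + 947) / 6 = 948/6 = 158.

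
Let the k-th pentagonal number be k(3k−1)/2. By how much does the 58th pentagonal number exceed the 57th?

Consecutive pentagonal numbers differ by 3n − 2: here 3·58 − 2 = 172.

172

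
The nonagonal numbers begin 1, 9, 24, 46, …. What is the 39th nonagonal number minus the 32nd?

39·(7·39 − 5)/2 = 5226 and 32·(7·32 − 5)/2 = 3504.
Difference: 5226 − 3504 = 1722.

1722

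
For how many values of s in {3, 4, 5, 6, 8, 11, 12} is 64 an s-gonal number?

2

s = 3: P(3, 10) = 55 and P(3, 11) = 66; 64 is not s-gonal.
s = 4: P(4, 8) = 64. ✓
s = 5: P(5, 6) = 51 and P(5, 7) = 70; 64 is not s-gonal.
s = 6: P(6, 5) = 45 and P(6, 6) = 66; 64 is not s-gonal.
s = 8: P(8, 4) = 40 and P(8, 5) = 65; 64 is not s-gonal.
s = 11: P(11, 4) = 58 and P(11, 5) = 95; 64 is not s-gonal.
s = 12: P(12, 4) = 64. ✓
Hits: s ∈ {4, 12} → 2.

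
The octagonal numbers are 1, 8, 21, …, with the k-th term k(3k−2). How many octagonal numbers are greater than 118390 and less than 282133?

108

The n-th octagonal number is n(3n−2).
Smallest index with value > 118390: n = 199 (giving 118405).
Largest index with value < 282133: n = 306 (giving 280296).
Indices 199 through 306: 108 terms.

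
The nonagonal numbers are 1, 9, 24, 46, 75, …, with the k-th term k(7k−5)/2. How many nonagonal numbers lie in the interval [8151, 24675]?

The n-th nonagonal number is n(7n−5)/2.
Smallest index with value ≥ 8151: n = 49 (giving 8281).
Largest index with value ≤ 24675: n = 84 (giving 24486).
Indices 49 through 84: 36 terms.

36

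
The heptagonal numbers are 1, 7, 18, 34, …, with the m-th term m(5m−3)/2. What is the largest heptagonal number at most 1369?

Solve n(5n−3)/2 ≤ 1369 for integer n.
n = 23 gives 1288 ≤ 1369, while n = 24 gives 1404 > 1369; so the answer is 1288.

1288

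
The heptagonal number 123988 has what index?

223

Set n(5n−3)/2 = 123988, giving 5n² − 3n − 247976 = 0.
The discriminant is 9 + 40·123988 = 4959529, and √4959529 = 2227.
So n = (3 + 2227) / 10 = 2230/10 = 223.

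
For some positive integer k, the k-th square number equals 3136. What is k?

56

We need n² = 3136, so n = √3136 = 56.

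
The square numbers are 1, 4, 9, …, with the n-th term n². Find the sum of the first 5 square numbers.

Σ_{i=1}^{5} i² = 5·6·11/6 = 55.

55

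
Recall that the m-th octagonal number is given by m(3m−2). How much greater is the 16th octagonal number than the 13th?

255

16·(3·16 − 2) = 736 and 13·(3·13 − 2) = 481.
Difference: 736 − 481 = 255.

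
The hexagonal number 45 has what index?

5

Set n(2n−1) = 45, giving 2n² − n − 45 = 0.
So n = (1 + 19) / 4 = 20/4 = 5.
Check: 5·(2·5 − 1) = 45. ✓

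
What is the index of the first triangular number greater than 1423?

Solve n(n+1)/2 > 1423 for integer n.
The largest n with value ≤ 1423 is 52 (since 1378 ≤ 1423 < 1431), so the first above is n = 53, value 1431.

53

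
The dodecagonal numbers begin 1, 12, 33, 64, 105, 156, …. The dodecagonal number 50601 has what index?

Set n(5n−4) = 50601, giving 5n² − 4n − 50601 = 0.
So n = (4 + 1006) / 10 = 1010/10 = 101.
Check: 101·(5·101 − 4) = 50601. ✓

101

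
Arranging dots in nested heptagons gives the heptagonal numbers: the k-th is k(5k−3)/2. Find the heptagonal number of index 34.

34·(5·34 − 3)/2 = 34·167/2 = 2839.

2839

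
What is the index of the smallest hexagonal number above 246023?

351

Solve n(2n−1) > 246023 for integer n.
The largest n with value ≤ 246023 is 350 (since 244650 ≤ 246023 < 246051), so the first above is n = 351, value 246051.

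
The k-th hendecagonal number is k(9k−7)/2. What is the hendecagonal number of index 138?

85215

The 138th hendecagonal number is n(9n−7)/2 with n = 138.
138·(9·138 − 7)/2 = 138·1235/2 = 85215.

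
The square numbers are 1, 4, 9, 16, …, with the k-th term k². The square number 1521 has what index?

We need n² = 1521, so n = √1521 = 39.

39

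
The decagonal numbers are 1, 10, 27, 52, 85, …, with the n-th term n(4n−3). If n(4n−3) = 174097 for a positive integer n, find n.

Set n(4n−3) = 174097, giving 4n² − 3n − 174097 = 0.
So n = (3 + 1669) / 8 = 1672/8 = 209.

209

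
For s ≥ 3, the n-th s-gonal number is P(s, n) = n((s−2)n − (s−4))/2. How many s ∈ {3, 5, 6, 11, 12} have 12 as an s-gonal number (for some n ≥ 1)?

s = 3: P(3, 4) = 10 and P(3, 5) = 15; 12 is not s-gonal.
s = 5: P(5, 3) = 12. ✓
s = 6: P(6, 2) = 6 and P(6, 3) = 15; 12 is not s-gonal.
s = 11: P(11, 2) = 11 and P(11, 3) = 30; 12 is not s-gonal.
s = 12: P(12, 2) = 12. ✓
Hits: s ∈ {5, 12} → 2.

2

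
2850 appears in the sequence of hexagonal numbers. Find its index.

38

Set n(2n−1) = 2850, giving 2n² − n − 2850 = 0.
The discriminant is 1 + 8·2850 = 22801, and √22801 = 151.
So n = (1 + 151) / 4 = 152/4 = 38.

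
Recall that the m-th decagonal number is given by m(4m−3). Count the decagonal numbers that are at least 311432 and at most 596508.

The n-th decagonal number is n(4n−3).
Smallest index with value ≥ 311432: n = 280 (giving 312760).
Largest index with value ≤ 596508: n = 386 (giving 594826).
Indices 280 through 386: 107 terms.

107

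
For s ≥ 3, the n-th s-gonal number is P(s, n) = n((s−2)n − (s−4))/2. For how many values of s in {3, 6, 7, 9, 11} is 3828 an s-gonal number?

2

s = 3: P(3, 87) = 3828. ✓
s = 6: P(6, 44) = 3828. ✓
s = 7: P(7, 39) = 3744 and P(7, 40) = 3940; 3828 is not s-gonal.
s = 9: P(9, 33) = 3729 and P(9, 34) = 3961; 3828 is not s-gonal.
s = 11: P(11, 29) = 3683 and P(11, 30) = 3945; 3828 is not s-gonal.
Hits: s ∈ {3, 6} → 2.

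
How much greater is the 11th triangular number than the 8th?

11·12/2 = 66 and 8·9/2 = 36.
Difference: 66 − 36 = 30.

30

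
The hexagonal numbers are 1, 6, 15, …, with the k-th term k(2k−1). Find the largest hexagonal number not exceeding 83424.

83028

Solve n(2n−1) ≤ 83424 for integer n.
n = 204 gives 83028 ≤ 83424, while n = 205 gives 83845 > 83424; so the answer is 83028.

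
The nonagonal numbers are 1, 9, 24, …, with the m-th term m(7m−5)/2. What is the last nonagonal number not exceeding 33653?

33369

Solve n(7n−5)/2 ≤ 33653 for integer n.
n = 98 gives 33369 ≤ 33653, while n = 99 gives 34056 > 33653; so the answer is 33369.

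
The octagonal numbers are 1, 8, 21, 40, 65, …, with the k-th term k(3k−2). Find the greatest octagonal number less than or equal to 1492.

Solve n(3n−2) ≤ 1492 for integer n.
n = 22 gives 1408 ≤ 1492, while n = 23 gives 1541 > 1492; so the answer is 1408.

1408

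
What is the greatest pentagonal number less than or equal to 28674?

Solve n(3n−1)/2 ≤ 28674 for integer n.
n = 138 gives 28497 ≤ 28674, while n = 139 gives 28912 > 28674; so the answer is 28497.

28497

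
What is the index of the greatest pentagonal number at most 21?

3

Solve n(3n−1)/2 ≤ 21 for integer n.
n = 3 gives 12 ≤ 21, while n = 4 gives 22 > 21; so the answer is index 3.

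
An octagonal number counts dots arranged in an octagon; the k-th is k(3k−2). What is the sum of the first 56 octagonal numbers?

177156

Σ i(3i−2) = 3Σi² − 2Σi over i = 1..56.
Σi = 1596 and Σi² = 60116.
3·60116 − 2·1596 = 177156.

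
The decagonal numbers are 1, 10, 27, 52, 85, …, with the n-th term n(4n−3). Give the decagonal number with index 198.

The 198th decagonal number is n(4n−3) with n = 198.
198·(4·198 − 3) = 198·789 = 156222.

156222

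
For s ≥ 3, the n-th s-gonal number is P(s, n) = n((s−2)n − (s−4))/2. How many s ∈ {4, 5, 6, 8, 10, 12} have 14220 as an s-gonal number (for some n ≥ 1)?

s = 4: P(4, 119) = 14161 and P(4, 120) = 14400; 14220 is not s-gonal.
s = 5: P(5, 97) = 14065 and P(5, 98) = 14357; 14220 is not s-gonal.
s = 6: P(6, 84) = 14028 and P(6, 85) = 14365; 14220 is not s-gonal.
s = 8: P(8, 69) = 14145 and P(8, 70) = 14560; 14220 is not s-gonal.
s = 10: P(10, 60) = 14220. ✓
s = 12: P(12, 53) = 13833 and P(12, 54) = 14364; 14220 is not s-gonal.
Hits: s ∈ {10} → 1.

1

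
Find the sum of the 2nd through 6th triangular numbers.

55

Σ i(i+1)/2 = (Σi² + Σi) / 2 over i = 2..6.
Σi = 21 − 1 = 20 and Σi² = 91 − 1 = 90.
(1·90 + 1·20) / 2 = 110/2 = 55.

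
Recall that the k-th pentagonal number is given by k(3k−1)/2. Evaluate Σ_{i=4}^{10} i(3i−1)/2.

Σ i(3i−1)/2 = (3Σi² − Σi) / 2 over i = 4..10.
Σi = 55 − 6 = 49 and Σi² = 385 − 14 = 371.
(3·371 − 1·49) / 2 = 1064/2 = 532.

532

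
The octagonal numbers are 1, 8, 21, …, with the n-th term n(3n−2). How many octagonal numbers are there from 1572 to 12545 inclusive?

The n-th octagonal number is n(3n−2).
Smallest index with value ≥ 1572: n = 24 (giving 1680).
Largest index with value ≤ 12545: n = 65 (giving 12545).
Indices 24 through 65: 42 terms.

42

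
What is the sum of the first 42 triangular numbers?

13244

Σ i(i+1)/2 = (Σi² + Σi) / 2 over i = 1..42.
Σi = 903 and Σi² = 25585.
(1·25585 + 1·903) / 2 = 26488/2 = 13244.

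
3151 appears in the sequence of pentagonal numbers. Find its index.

46

Set n(3n−1)/2 = 3151, giving 3n² − n − 6302 = 0.
The discriminant is 1 + 24·3151 = 75625, and √75625 = 275.
So n = (1 + 275) / 6 = 276/6 = 46.
Check: 46·(3·46 − 1)/2 = 3151. ✓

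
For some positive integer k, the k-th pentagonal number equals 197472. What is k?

Set n(3n−1)/2 = 197472, giving 3n² − n − 394944 = 0.
The discriminant is 1 + 24·197472 = 4739329, and √4739329 = 2177.
So n = (1 + 2177) / 6 = 2178/6 = 363.

363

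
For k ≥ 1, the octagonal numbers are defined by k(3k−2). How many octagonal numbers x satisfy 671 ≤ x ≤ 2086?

The n-th octagonal number is n(3n−2).
Smallest index with value ≥ 671: n = 16 (giving 736).
Largest index with value ≤ 2086: n = 26 (giving 1976).
Indices 16 through 26: 11 terms.

11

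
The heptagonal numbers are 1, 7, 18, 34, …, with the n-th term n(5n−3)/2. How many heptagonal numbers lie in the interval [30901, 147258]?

132

The n-th heptagonal number is n(5n−3)/2.
Smallest index with value ≥ 30901: n = 112 (giving 31192).
Largest index with value ≤ 147258: n = 243 (giving 147258).
Indices 112 through 243: 132 terms.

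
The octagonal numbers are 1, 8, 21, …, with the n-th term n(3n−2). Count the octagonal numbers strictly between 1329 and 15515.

The n-th octagonal number is n(3n−2).
Smallest index with value > 1329: n = 22 (giving 1408).
Largest index with value < 15515: n = 72 (giving 15408).
Indices 22 through 72: 51 terms.

51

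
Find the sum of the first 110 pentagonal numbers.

671550

Σ i(3i−1)/2 = (3Σi² − Σi) / 2 over i = 1..110.
Σi = 6105 and Σi² = 449735.
(3·449735 − 1·6105) / 2 = 1343100/2 = 671550.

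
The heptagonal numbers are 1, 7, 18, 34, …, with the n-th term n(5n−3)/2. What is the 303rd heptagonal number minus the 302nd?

1511

Consecutive heptagonal numbers differ by 5n − 4: here 5·303 − 4 = 1511.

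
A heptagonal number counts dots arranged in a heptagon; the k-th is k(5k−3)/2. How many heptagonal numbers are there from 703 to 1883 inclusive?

The n-th heptagonal number is n(5n−3)/2.
Smallest index with value ≥ 703: n = 18 (giving 783).
Largest index with value ≤ 1883: n = 27 (giving 1782).
Indices 18 through 27: 10 terms.

10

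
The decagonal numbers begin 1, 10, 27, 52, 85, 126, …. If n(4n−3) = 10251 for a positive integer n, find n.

51

Set n(4n−3) = 10251, giving 4n² − 3n − 10251 = 0.
The discriminant is 9 + 16·10251 = 164025, and √164025 = 405.
So n = (3 + 405) / 8 = 408/8 = 51.
Check: 51·(4·51 − 3) = 10251. ✓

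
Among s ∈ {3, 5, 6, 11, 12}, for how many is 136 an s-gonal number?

s = 3: P(3, 16) = 136. ✓
s = 5: P(5, 9) = 117 and P(5, 10) = 145; 136 is not s-gonal.
s = 6: P(6, 8) = 120 and P(6, 9) = 153; 136 is not s-gonal.
s = 11: P(11, 5) = 95 and P(11, 6) = 141; 136 is not s-gonal.
s = 12: P(12, 5) = 105 and P(12, 6) = 156; 136 is not s-gonal.
Hits: s ∈ {3} → 1.

1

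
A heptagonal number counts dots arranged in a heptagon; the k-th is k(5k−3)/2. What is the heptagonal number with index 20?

970

The 20th heptagonal number is n(5n−3)/2 with n = 20.
20·(5·20 − 3)/2 = 20·97/2 = 970.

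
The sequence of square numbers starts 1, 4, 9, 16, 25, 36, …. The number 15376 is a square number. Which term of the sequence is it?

124

We need n² = 15376, so n = √15376 = 124.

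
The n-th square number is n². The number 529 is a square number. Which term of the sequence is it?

We need n² = 529, so n = √529 = 23.

23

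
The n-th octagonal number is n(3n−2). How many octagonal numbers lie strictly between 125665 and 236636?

76

The n-th octagonal number is n(3n−2).
Smallest index with value > 125665: n = 206 (giving 126896).
Largest index with value < 236636: n = 281 (giving 236321).
Indices 206 through 281: 76 terms.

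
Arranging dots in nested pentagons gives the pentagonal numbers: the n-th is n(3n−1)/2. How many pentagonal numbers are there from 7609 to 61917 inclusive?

The n-th pentagonal number is n(3n−1)/2.
Smallest index with value ≥ 7609: n = 72 (giving 7740).
Largest index with value ≤ 61917: n = 203 (giving 61712).
Indices 72 through 203: 132 terms.

132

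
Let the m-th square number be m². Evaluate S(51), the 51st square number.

2601

The 51st square number is n² with n = 51.
51² = 2601.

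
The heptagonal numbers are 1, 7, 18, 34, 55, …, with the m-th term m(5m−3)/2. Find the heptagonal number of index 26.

1651

The 26th heptagonal number is n(5n−3)/2 with n = 26.
26·(5·26 − 3)/2 = 26·127/2 = 1651.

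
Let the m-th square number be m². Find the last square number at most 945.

900

Solve n² ≤ 945 for integer n.
n = 30 gives 900 ≤ 945, while n = 31 gives 961 > 945; so the answer is 900.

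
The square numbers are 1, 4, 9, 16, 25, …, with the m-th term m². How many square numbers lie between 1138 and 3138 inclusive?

23

The n-th square number is n².
Smallest index with value ≥ 1138: n = 34 (giving 1156).
Largest index with value ≤ 3138: n = 56 (giving 3136).
Indices 34 through 56: 23 terms.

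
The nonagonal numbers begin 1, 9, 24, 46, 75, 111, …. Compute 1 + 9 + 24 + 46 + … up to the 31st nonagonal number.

35216

Σ i(7i−5)/2 = (7Σi² − 5Σi) / 2 over i = 1..31.
Σi = 496 and Σi² = 10416.
(7·10416 − 5·496) / 2 = 70432/2 = 35216.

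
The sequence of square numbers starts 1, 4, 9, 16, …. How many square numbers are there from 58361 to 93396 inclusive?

The n-th square number is n².
Smallest index with value ≥ 58361: n = 242 (giving 58564).
Largest index with value ≤ 93396: n = 305 (giving 93025).
Indices 242 through 305: 64 terms.

64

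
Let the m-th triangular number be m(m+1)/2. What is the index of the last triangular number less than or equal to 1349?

Solve n(n+1)/2 ≤ 1349 for integer n.
n = 51 gives 1326 ≤ 1349, while n = 52 gives 1378 > 1349; so the answer is index 51.

51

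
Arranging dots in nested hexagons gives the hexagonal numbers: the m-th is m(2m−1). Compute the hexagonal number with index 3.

The 3rd hexagonal number is n(2n−1) with n = 3.
3·(2·3 − 1) = 3·5 = 15.

15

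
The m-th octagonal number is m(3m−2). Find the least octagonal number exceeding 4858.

4961

Solve n(3n−2) > 4858 for integer n.
The largest n with value ≤ 4858 is 40 (since 4720 ≤ 4858 < 4961), so the first above is n = 41, value 4961.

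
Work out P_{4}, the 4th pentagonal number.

The 4th pentagonal number is n(3n−1)/2 with n = 4.
4·(3·4 − 1)/2 = 4·11/2 = 22.

22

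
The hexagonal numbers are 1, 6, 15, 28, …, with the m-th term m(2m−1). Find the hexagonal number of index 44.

44·(2·44 − 1) = 44·87 = 3828.

3828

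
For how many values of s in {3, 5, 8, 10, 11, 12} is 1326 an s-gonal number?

1

s = 3: P(3, 51) = 1326. ✓
s = 5: P(5, 29) = 1247 and P(5, 30) = 1335; 1326 is not s-gonal.
s = 8: P(8, 21) = 1281 and P(8, 22) = 1408; 1326 is not s-gonal.
s = 10: P(10, 18) = 1242 and P(10, 19) = 1387; 1326 is not s-gonal.
s = 11: P(11, 17) = 1241 and P(11, 18) = 1395; 1326 is not s-gonal.
s = 12: P(12, 16) = 1216 and P(12, 17) = 1377; 1326 is not s-gonal.
Hits: s ∈ {3} → 1.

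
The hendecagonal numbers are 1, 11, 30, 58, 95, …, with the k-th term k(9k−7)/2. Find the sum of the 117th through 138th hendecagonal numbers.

Σ i(9i−7)/2 = (9Σi² − 7Σi) / 2 over i = 117..138.
Σi = 9591 − 6786 = 2805 and Σi² = 885569 − 527046 = 358523.
(9·358523 − 7·2805) / 2 = 3207072/2 = 1603536.

1603536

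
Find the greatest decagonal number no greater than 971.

855

Solve n(4n−3) ≤ 971 for integer n.
n = 15 gives 855 ≤ 971, while n = 16 gives 976 > 971; so the answer is 855.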